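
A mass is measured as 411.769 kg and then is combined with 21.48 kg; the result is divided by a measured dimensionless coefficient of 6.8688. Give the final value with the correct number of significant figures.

63.075 kg

411.769 kg + 21.48 kg = 433.249 kg; the sum is limited to 2 decimal places (5 s.f.).
Carrying full precision, 433.249 ÷ 6.8688 = 63.0749184719… kg; 6.8688 has 5 s.f., so the result keeps min(5, 5) = 5 s.f.
Rounded to 5 significant figures: 63.075 kg.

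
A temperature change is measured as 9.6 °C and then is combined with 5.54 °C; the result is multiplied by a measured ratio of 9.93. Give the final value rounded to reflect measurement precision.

1.50 × 10^2 °C

9.6 °C + 5.54 °C = 15.14 °C; the sum is limited to 1 decimal place (3 s.f.).
Carrying full precision, 15.14 × 9.93 = 150.3402 °C; 9.93 has 3 s.f., so the result keeps min(3, 3) = 3 s.f.
Rounded to 3 significant figures: 1.50 × 10^2 °C.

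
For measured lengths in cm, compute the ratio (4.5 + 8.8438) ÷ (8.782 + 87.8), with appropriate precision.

0.138

4.5 + 8.8438 = 13.3438, limited to 1 d.p. → 3 s.f.; 8.782 + 87.8 = 96.582, limited to 1 d.p. → 3 s.f.
Carrying full precision, 13.3438 ÷ 96.582 = 0.138160319728…; keep min(3, 3) = 3 s.f.
Rounded to 3 significant figures: 0.138.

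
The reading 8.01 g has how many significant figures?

3

8.01: zeros between nonzero digits are significant.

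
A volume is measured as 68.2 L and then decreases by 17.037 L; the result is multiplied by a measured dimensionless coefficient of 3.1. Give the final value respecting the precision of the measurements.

1.6 × 10^2 L

68.2 L − 17.037 L = 51.163 L; the difference is limited to 1 decimal place (3 s.f.).
Carrying full precision, 51.163 × 3.1 = 158.6053 L; 3.1 has 2 s.f., so the result keeps min(3, 2) = 2 s.f.
Rounded to 2 significant figures: 1.6 × 10^2 L.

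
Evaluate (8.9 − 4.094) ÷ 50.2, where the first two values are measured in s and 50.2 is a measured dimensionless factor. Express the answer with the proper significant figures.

0.096 s

8.9 s − 4.094 s = 4.806 s; the difference is limited to 1 decimal place (2 s.f.).
Carrying full precision, 4.806 ÷ 50.2 = 0.0957370517928… s; 50.2 has 3 s.f., so the result keeps min(2, 3) = 2 s.f.
Rounded to 2 significant figures: 0.096 s.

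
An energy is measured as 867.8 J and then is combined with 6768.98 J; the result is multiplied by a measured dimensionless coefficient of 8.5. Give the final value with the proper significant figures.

6.5 × 10^4 J

867.8 J + 6768.98 J = 7636.78 J; the sum is limited to 1 decimal place (5 s.f.).
Carrying full precision, 7636.78 × 8.5 = 64912.63 J; 8.5 has 2 s.f., so the result keeps min(5, 2) = 2 s.f.
Rounded to 2 significant figures: 6.5 × 10^4 J.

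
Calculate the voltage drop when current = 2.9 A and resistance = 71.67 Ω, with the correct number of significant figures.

2.1 × 10^2 V

voltage drop = 2.9 A × 71.67 Ω = 207.843 V.
2.9 has 2 significant figures; 71.67 has 4.
Division/multiplication keeps the fewest: 2 significant figures.
Rounded: 2.1 × 10^2 V.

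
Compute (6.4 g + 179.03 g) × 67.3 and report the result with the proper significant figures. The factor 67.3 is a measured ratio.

1.25 × 10^4 g

6.4 g + 179.03 g = 185.43 g; the sum is limited to 1 decimal place (4 s.f.).
Carrying full precision, 185.43 × 67.3 = 12479.439 g; 67.3 has 3 s.f., so the result keeps min(4, 3) = 3 s.f.
Rounded to 3 significant figures: 1.25 × 10^4 g.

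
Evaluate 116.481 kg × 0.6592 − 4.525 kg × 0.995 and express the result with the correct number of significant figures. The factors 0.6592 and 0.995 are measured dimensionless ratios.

72.28 kg

116.481 × 0.6592 = 76.7842752 → 76.78 kg (4 s.f., last digit at the 10^-2 place).
4.525 × 0.995 = 4.502375 → 4.50 kg (3 s.f., last digit at the 10^-2 place).
Difference: 72.2819002 kg; keep the coarser place, 10^-2.
Result: 72.28 kg.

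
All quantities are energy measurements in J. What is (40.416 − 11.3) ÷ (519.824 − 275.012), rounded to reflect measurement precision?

40.416 − 11.3 = 29.116, limited to 1 d.p. → 3 s.f.; 519.824 − 275.012 = 244.812, limited to 3 d.p. → 6 s.f.
Carrying full precision, 29.116 ÷ 244.812 = 0.118932078493…; keep min(3, 6) = 3 s.f.
Rounded to 3 significant figures: 0.119.

0.119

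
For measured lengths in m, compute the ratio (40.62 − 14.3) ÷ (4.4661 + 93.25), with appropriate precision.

40.62 − 14.3 = 26.32, limited to 1 d.p. → 3 s.f.; 4.4661 + 93.25 = 97.7161, limited to 2 d.p. → 4 s.f.
Carrying full precision, 26.32 ÷ 97.7161 = 0.269351724025…; keep min(3, 4) = 3 s.f.
Rounded to 3 significant figures: 2.69 × 10⁻¹.

2.69 × 10⁻¹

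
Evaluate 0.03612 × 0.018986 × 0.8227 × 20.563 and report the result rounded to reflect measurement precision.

0.03612 × 0.018986 × 0.8227 × 20.563 = 0.0116013676794…
Multiplication/division keeps the fewest significant figures: 0.03612 → 4 s.f., 0.018986 → 5 s.f., 0.8227 → 4 s.f., 20.563 → 5 s.f.; limit is 4.
Rounded to 4 significant figures: 0.01160.

0.01160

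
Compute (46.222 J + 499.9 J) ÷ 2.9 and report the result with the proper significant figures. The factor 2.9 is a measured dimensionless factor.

1.9 × 10² J

46.222 J + 499.9 J = 546.122 J; the sum is limited to 1 decimal place (4 s.f.).
Carrying full precision, 546.122 ÷ 2.9 = 188.317931034… J; 2.9 has 2 s.f., so the result keeps min(4, 2) = 2 s.f.
Rounded to 2 significant figures: 1.9 × 10² J.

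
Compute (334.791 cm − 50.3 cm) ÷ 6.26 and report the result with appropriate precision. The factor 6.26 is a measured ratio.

334.791 cm − 50.3 cm = 284.491 cm; the difference is limited to 1 decimal place (4 s.f.).
Carrying full precision, 284.491 ÷ 6.26 = 45.4458466454… cm; 6.26 has 3 s.f., so the result keeps min(4, 3) = 3 s.f.
Rounded to 3 significant figures: 45.4 cm.

45.4 cm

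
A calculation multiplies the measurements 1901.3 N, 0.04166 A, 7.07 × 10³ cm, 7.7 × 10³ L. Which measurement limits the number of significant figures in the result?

1901.3 N → 5 s.f.; 0.04166 A → 4 s.f.; 7.07 × 10³ cm → 3 s.f.; 7.7 × 10³ L → 2 s.f.
The fewest is 2 significant figures, from 7.7 × 10³ L.

7.7 × 10³ L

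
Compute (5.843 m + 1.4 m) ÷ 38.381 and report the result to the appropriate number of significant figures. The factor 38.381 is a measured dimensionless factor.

5.843 m + 1.4 m = 7.243 m; the sum is limited to 1 decimal place (2 s.f.).
Carrying full precision, 7.243 ÷ 38.381 = 0.188713165368… m; 38.381 has 5 s.f., so the result keeps min(2, 5) = 2 s.f.
Rounded to 2 significant figures: 0.19 m.

0.19 m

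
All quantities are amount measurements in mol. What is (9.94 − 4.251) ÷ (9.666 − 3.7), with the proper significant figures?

0.95

9.94 − 4.251 = 5.689, limited to 2 d.p. → 3 s.f.; 9.666 − 3.7 = 5.966, limited to 1 d.p. → 2 s.f.
Carrying full precision, 5.689 ÷ 5.966 = 0.953570231311…; keep min(3, 2) = 2 s.f.
Rounded to 2 significant figures: 0.95.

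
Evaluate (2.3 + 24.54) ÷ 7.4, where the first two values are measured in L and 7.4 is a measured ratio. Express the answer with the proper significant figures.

2.3 L + 24.54 L = 26.84 L; the sum is limited to 1 decimal place (3 s.f.).
Carrying full precision, 26.84 ÷ 7.4 = 3.62702702703… L; 7.4 has 2 s.f., so the result keeps min(3, 2) = 2 s.f.
Rounded to 2 significant figures: 3.6 L.

3.6 L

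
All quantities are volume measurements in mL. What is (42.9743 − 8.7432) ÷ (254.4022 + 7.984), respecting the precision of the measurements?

0.130461

42.9743 − 8.7432 = 34.2311, limited to 4 d.p. → 6 s.f.; 254.4022 + 7.984 = 262.3862, limited to 3 d.p. → 6 s.f.
Carrying full precision, 34.2311 ÷ 262.3862 = 0.130460748317…; keep min(6, 6) = 6 s.f.
Rounded to 6 significant figures: 0.130461.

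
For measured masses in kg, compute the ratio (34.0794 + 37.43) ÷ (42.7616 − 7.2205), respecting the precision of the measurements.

2.012

34.0794 + 37.43 = 71.5094, limited to 2 d.p. → 4 s.f.; 42.7616 − 7.2205 = 35.5411, limited to 4 d.p. → 6 s.f.
Carrying full precision, 71.5094 ÷ 35.5411 = 2.01201988684…; keep min(4, 6) = 4 s.f.
Rounded to 4 significant figures: 2.012.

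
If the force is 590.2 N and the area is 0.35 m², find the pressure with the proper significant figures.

pressure = 590.2 N ÷ 0.35 m² = 1686.28571429… Pa.
590.2 has 4 significant figures; 0.35 has 2.
Division/multiplication keeps the fewest: 2 significant figures.
Rounded: 1.7 × 10^3 Pa.

1.7 × 10^3 Pa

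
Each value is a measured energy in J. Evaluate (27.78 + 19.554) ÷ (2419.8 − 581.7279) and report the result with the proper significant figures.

27.78 + 19.554 = 47.334, limited to 2 d.p. → 4 s.f.; 2419.8 − 581.7279 = 1838.0721, limited to 1 d.p. → 5 s.f.
Carrying full precision, 47.334 ÷ 1838.0721 = 0.0257519821992…; keep min(4, 5) = 4 s.f.
Rounded to 4 significant figures: 0.02575.

0.02575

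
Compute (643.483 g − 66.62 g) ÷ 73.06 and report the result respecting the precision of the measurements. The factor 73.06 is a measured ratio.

643.483 g − 66.62 g = 576.863 g; the difference is limited to 2 decimal places (5 s.f.).
Carrying full precision, 576.863 ÷ 73.06 = 7.89574322475… g; 73.06 has 4 s.f., so the result keeps min(5, 4) = 4 s.f.
Rounded to 4 significant figures: 7.896 g.

7.896 g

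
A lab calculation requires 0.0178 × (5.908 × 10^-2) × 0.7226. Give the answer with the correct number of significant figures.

0.0178 × (5.908 × 10^-2) × 0.7226 = 0.0007599035024
Multiplication/division keeps the fewest significant figures: 0.0178 → 3 s.f., 5.908 × 10^-2 → 4 s.f., 0.7226 → 4 s.f.; limit is 3.
Rounded to 3 significant figures: 7.60 × 10^-4.

7.60 × 10^-4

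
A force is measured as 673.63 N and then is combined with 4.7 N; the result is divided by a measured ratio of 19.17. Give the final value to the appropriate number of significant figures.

35.38 N

673.63 N + 4.7 N = 678.33 N; the sum is limited to 1 decimal place (4 s.f.).
Carrying full precision, 678.33 ÷ 19.17 = 35.3849765258… N; 19.17 has 4 s.f., so the result keeps min(4, 4) = 4 s.f.
Rounded to 4 significant figures: 35.38 N.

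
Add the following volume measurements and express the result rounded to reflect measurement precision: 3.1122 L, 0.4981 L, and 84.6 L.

88.2 L

3.1122 L + 0.4981 L + 84.6 L = 88.2103 L.
Addition/subtraction keeps the fewest decimal places: 3.1122 → 4 decimal places, 0.4981 → 4 decimal places, 84.6 → 1 decimal place; limit is 1.
Rounded to 1 decimal place: 88.2 L.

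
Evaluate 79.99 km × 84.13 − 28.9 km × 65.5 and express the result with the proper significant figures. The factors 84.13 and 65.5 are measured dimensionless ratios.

4.84 × 10³ km

79.99 × 84.13 = 6729.5587 → 6.730 × 10³ km (4 s.f., last digit at the 10^0 place).
28.9 × 65.5 = 1892.95 → 1.89 × 10³ km (3 s.f., last digit at the 10^1 place).
Difference: 4836.6087 km; keep the coarser place, 10^1.
Result: 4.84 × 10³ km.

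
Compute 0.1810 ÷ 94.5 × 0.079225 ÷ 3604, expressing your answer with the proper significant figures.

4.21 × 10⁻⁸

0.1810 ÷ 94.5 × 0.079225 ÷ 3604 = 4.21040848205 × 10^-8…
Multiplication/division keeps the fewest significant figures: 0.1810 → 4 s.f., 94.5 → 3 s.f., 0.079225 → 5 s.f., 3604 → 4 s.f.; limit is 3.
Rounded to 3 significant figures: 4.21 × 10⁻⁸.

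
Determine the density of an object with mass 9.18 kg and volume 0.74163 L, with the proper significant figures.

density = 9.18 kg ÷ 0.74163 L = 12.3781400429… kg/L.
9.18 has 3 significant figures; 0.74163 has 5.
Division/multiplication keeps the fewest: 3 significant figures.
Rounded: 12.4 kg/L.

12.4 kg/L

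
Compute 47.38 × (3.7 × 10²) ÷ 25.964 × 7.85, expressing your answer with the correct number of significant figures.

5.3 × 10³

47.38 × (3.7 × 10²) ÷ 25.964 × 7.85 = 5300.23147435…
Multiplication/division keeps the fewest significant figures: 47.38 → 4 s.f., 3.7 × 10² → 2 s.f., 25.964 → 5 s.f., 7.85 → 3 s.f.; limit is 2.
Rounded to 2 significant figures: 5.3 × 10³.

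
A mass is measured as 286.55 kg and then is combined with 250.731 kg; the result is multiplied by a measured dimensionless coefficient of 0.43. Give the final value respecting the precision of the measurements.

2.3 × 10^2 kg

286.55 kg + 250.731 kg = 537.281 kg; the sum is limited to 2 decimal places (5 s.f.).
Carrying full precision, 537.281 × 0.43 = 231.03083 kg; 0.43 has 2 s.f., so the result keeps min(5, 2) = 2 s.f.
Rounded to 2 significant figures: 2.3 × 10^2 kg.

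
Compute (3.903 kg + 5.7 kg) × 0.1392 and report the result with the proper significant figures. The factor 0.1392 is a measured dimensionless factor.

3.903 kg + 5.7 kg = 9.603 kg; the sum is limited to 1 decimal place (2 s.f.).
Carrying full precision, 9.603 × 0.1392 = 1.3367376 kg; 0.1392 has 4 s.f., so the result keeps min(2, 4) = 2 s.f.
Rounded to 2 significant figures: 1.3 kg.

1.3 kg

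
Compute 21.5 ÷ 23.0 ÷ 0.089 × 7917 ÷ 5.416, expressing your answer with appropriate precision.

21.5 ÷ 23.0 ÷ 0.089 × 7917 ÷ 5.416 = 15353.3307741…
Multiplication/division keeps the fewest significant figures: 21.5 → 3 s.f., 23.0 → 3 s.f., 0.089 → 2 s.f., 7917 → 4 s.f., 5.416 → 4 s.f.; limit is 2.
Rounded to 2 significant figures: 1.5 × 10⁴.

1.5 × 10⁴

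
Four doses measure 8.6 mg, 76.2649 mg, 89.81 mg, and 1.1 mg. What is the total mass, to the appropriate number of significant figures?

8.6 mg + 76.2649 mg + 89.81 mg + 1.1 mg = 175.7749 mg.
Addition/subtraction keeps the fewest decimal places: 8.6 → 1 decimal place, 76.2649 → 4 decimal places, 89.81 → 2 decimal places, 1.1 → 1 decimal place; limit is 1.
Rounded to 1 decimal place: 175.8 mg.

175.8 mg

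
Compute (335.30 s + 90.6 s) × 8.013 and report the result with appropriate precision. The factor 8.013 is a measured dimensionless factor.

3413 s

335.30 s + 90.6 s = 425.90 s; the sum is limited to 1 decimal place (4 s.f.).
Carrying full precision, 425.90 × 8.013 = 3412.7367 s; 8.013 has 4 s.f., so the result keeps min(4, 4) = 4 s.f.
Rounded to 4 significant figures: 3413 s.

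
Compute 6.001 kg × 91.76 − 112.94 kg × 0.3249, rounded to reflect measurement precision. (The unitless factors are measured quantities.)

5.140 × 10² kg

6.001 × 91.76 = 550.65176 → 5.507 × 10² kg (4 s.f., last digit at the 10^-1 place).
112.94 × 0.3249 = 36.694206 → 36.69 kg (4 s.f., last digit at the 10^-2 place).
Difference: 513.957554 kg; keep the coarser place, 10^-1.
Result: 5.140 × 10² kg.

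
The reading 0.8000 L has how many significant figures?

0.8000: leading zeros are not significant; trailing zeros after a decimal point are significant.

4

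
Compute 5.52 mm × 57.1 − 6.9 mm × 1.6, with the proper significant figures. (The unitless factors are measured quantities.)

304 mm

5.52 × 57.1 = 315.192 → 3.15 × 10² mm (3 s.f., last digit at the 10^0 place).
6.9 × 1.6 = 11.04 → 11 mm (2 s.f., last digit at the 10^0 place).
Difference: 304.152 mm; keep the coarser place, 10^0.
Result: 304 mm.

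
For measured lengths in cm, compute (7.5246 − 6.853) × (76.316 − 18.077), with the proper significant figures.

7.5246 − 6.853 = 0.6716, limited to 3 d.p. → 3 s.f.; 76.316 − 18.077 = 58.239, limited to 3 d.p. → 5 s.f.
Carrying full precision, 0.6716 × 58.239 = 39.1133124; keep min(3, 5) = 3 s.f.
Rounded to 3 significant figures: 39.1 cm².

39.1 cm²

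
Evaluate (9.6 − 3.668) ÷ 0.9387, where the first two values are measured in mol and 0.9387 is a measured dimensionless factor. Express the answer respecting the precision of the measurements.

6.3 mol

9.6 mol − 3.668 mol = 5.932 mol; the difference is limited to 1 decimal place (2 s.f.).
Carrying full precision, 5.932 ÷ 0.9387 = 6.319377863… mol; 0.9387 has 4 s.f., so the result keeps min(2, 4) = 2 s.f.
Rounded to 2 significant figures: 6.3 mol.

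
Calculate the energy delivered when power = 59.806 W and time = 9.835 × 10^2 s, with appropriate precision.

5.882 × 10^4 J

energy delivered = 59.806 W × 9.835 × 10^2 s = 58819.201 J.
59.806 has 5 significant figures; 9.835 × 10^2 has 4.
Division/multiplication keeps the fewest: 4 significant figures.
Rounded: 5.882 × 10^4 J.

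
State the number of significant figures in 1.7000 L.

5

1.7000: trailing zeros after a decimal point are significant.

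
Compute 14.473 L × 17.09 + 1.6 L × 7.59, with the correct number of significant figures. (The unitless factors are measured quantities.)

14.473 × 17.09 = 247.34357 → 247.3 L (4 s.f., last digit at the 10^-1 place).
1.6 × 7.59 = 12.144 → 12 L (2 s.f., last digit at the 10^0 place).
Sum: 259.48757 L; keep the coarser place, 10^0.
Result: 259 L.

259 L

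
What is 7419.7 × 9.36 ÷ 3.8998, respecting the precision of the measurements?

1.78 × 10⁴

7419.7 × 9.36 ÷ 3.8998 = 17808.1932407…
Multiplication/division keeps the fewest significant figures: 7419.7 → 5 s.f., 9.36 → 3 s.f., 3.8998 → 5 s.f.; limit is 3.
Rounded to 3 significant figures: 1.78 × 10⁴.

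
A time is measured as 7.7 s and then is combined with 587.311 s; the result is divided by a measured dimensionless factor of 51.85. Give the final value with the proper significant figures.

11.48 s

7.7 s + 587.311 s = 595.011 s; the sum is limited to 1 decimal place (4 s.f.).
Carrying full precision, 595.011 ÷ 51.85 = 11.4756219865… s; 51.85 has 4 s.f., so the result keeps min(4, 4) = 4 s.f.
Rounded to 4 significant figures: 11.48 s.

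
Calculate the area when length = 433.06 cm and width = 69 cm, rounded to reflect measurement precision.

3.0 × 10^4 cm²

area = 433.06 cm × 69 cm = 29881.14 cm².
433.06 has 5 significant figures; 69 has 2.
Division/multiplication keeps the fewest: 2 significant figures.
Rounded: 3.0 × 10^4 cm².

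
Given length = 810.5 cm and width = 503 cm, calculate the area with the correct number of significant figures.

4.08 × 10⁵ cm²

area = 810.5 cm × 503 cm = 407681.5 cm².
810.5 has 4 significant figures; 503 has 3.
Division/multiplication keeps the fewest: 3 significant figures.
Rounded: 4.08 × 10⁵ cm².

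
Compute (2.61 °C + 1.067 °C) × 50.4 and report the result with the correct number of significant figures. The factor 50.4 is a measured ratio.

2.61 °C + 1.067 °C = 3.677 °C; the sum is limited to 2 decimal places (3 s.f.).
Carrying full precision, 3.677 × 50.4 = 185.3208 °C; 50.4 has 3 s.f., so the result keeps min(3, 3) = 3 s.f.
Rounded to 3 significant figures: 185 °C.

185 °C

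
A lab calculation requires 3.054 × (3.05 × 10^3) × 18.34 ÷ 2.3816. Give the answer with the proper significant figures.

3.054 × (3.05 × 10^3) × 18.34 ÷ 2.3816 = 71729.7606651…
Multiplication/division keeps the fewest significant figures: 3.054 → 4 s.f., 3.05 × 10^3 → 3 s.f., 18.34 → 4 s.f., 2.3816 → 5 s.f.; limit is 3.
Rounded to 3 significant figures: 7.17 × 10^4.

7.17 × 10^4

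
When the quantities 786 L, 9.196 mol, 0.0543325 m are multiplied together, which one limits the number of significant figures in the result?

786 L

786 L → 3 s.f.; 9.196 mol → 4 s.f.; 0.0543325 m → 6 s.f.
The fewest is 3 significant figures, from 786 L.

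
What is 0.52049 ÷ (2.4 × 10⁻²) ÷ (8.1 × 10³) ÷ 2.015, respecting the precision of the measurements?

0.52049 ÷ (2.4 × 10⁻²) ÷ (8.1 × 10³) ÷ 2.015 = 0.00132874327319…
Multiplication/division keeps the fewest significant figures: 0.52049 → 5 s.f., 2.4 × 10⁻² → 2 s.f., 8.1 × 10³ → 2 s.f., 2.015 → 4 s.f.; limit is 2.
Rounded to 2 significant figures: 0.0013.

0.0013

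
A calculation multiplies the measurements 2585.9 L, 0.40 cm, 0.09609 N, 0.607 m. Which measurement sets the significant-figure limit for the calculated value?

2585.9 L → 5 s.f.; 0.40 cm → 2 s.f.; 0.09609 N → 4 s.f.; 0.607 m → 3 s.f.
The fewest is 2 significant figures, from 0.40 cm.

0.40 cm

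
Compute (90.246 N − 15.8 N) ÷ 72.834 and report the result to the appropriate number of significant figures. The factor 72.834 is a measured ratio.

1.02 N

90.246 N − 15.8 N = 74.446 N; the difference is limited to 1 decimal place (3 s.f.).
Carrying full precision, 74.446 ÷ 72.834 = 1.02213252053… N; 72.834 has 5 s.f., so the result keeps min(3, 5) = 3 s.f.
Rounded to 3 significant figures: 1.02 N.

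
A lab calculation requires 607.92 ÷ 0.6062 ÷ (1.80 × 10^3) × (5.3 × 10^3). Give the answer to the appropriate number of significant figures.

3.0 × 10^3

607.92 ÷ 0.6062 ÷ (1.80 × 10^3) × (5.3 × 10^3) = 2952.79885626…
Multiplication/division keeps the fewest significant figures: 607.92 → 5 s.f., 0.6062 → 4 s.f., 1.80 × 10^3 → 3 s.f., 5.3 × 10^3 → 2 s.f.; limit is 2.
Rounded to 2 significant figures: 3.0 × 10^3.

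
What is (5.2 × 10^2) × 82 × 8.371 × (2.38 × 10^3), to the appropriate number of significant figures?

8.5 × 10^8

(5.2 × 10^2) × 82 × 8.371 × (2.38 × 10^3) = 849515867.2
Multiplication/division keeps the fewest significant figures: 5.2 × 10^2 → 2 s.f., 82 → 2 s.f., 8.371 → 4 s.f., 2.38 × 10^3 → 3 s.f.; limit is 2.
Rounded to 2 significant figures: 8.5 × 10^8.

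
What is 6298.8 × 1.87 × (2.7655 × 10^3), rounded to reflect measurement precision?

6298.8 × 1.87 × (2.7655 × 10^3) = 32574149.718
Multiplication/division keeps the fewest significant figures: 6298.8 → 5 s.f., 1.87 → 3 s.f., 2.7655 × 10^3 → 5 s.f.; limit is 3.
Rounded to 3 significant figures: 3.26 × 10^7.

3.26 × 10^7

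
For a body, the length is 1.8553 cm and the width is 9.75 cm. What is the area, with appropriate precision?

area = 1.8553 cm × 9.75 cm = 18.089175 cm².
1.8553 has 5 significant figures; 9.75 has 3.
Division/multiplication keeps the fewest: 3 significant figures.
Rounded: 18.1 cm².

18.1 cm²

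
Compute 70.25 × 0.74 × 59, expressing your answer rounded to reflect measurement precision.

70.25 × 0.74 × 59 = 3067.115
Multiplication/division keeps the fewest significant figures: 70.25 → 4 s.f., 0.74 → 2 s.f., 59 → 2 s.f.; limit is 2.
Rounded to 2 significant figures: 3.1 × 10^3.

3.1 × 10^3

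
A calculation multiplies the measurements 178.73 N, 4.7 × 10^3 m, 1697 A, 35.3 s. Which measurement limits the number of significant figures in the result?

178.73 N → 5 s.f.; 4.7 × 10^3 m → 2 s.f.; 1697 A → 4 s.f.; 35.3 s → 3 s.f.
The fewest is 2 significant figures, from 4.7 × 10^3 m.

4.7 × 10^3 m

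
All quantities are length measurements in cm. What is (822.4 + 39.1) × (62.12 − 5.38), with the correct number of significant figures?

822.4 + 39.1 = 861.5, limited to 1 d.p. → 4 s.f.; 62.12 − 5.38 = 56.74, limited to 2 d.p. → 4 s.f.
Carrying full precision, 861.5 × 56.74 = 48881.51; keep min(4, 4) = 4 s.f.
Rounded to 4 significant figures: 4.888 × 10^4 cm².

4.888 × 10^4 cm²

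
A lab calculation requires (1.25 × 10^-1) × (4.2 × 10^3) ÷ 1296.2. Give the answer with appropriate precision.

0.41

(1.25 × 10^-1) × (4.2 × 10^3) ÷ 1296.2 = 0.405030087949…
Multiplication/division keeps the fewest significant figures: 1.25 × 10^-1 → 3 s.f., 4.2 × 10^3 → 2 s.f., 1296.2 → 5 s.f.; limit is 2.
Rounded to 2 significant figures: 0.41.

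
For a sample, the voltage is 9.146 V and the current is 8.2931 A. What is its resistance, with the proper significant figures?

resistance = 9.146 V ÷ 8.2931 A = 1.10284453341… Ω.
9.146 has 4 significant figures; 8.2931 has 5.
Division/multiplication keeps the fewest: 4 significant figures.
Rounded: 1.103 Ω.

1.103 Ω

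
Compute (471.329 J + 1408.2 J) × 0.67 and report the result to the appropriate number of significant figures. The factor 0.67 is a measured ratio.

471.329 J + 1408.2 J = 1879.529 J; the sum is limited to 1 decimal place (5 s.f.).
Carrying full precision, 1879.529 × 0.67 = 1259.28443 J; 0.67 has 2 s.f., so the result keeps min(5, 2) = 2 s.f.
Rounded to 2 significant figures: 1.3 × 10³ J.

1.3 × 10³ J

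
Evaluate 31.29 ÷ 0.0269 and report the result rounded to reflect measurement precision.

31.29 ÷ 0.0269 = 1163.19702602…
Multiplication/division keeps the fewest significant figures: 31.29 → 4 s.f., 0.0269 → 3 s.f.; limit is 3.
Rounded to 3 significant figures: 1.16 × 10³.

1.16 × 10³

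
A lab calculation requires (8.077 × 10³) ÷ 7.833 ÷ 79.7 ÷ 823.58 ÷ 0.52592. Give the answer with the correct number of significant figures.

0.0299

(8.077 × 10³) ÷ 7.833 ÷ 79.7 ÷ 823.58 ÷ 0.52592 = 0.0298702017981…
Multiplication/division keeps the fewest significant figures: 8.077 × 10³ → 4 s.f., 7.833 → 4 s.f., 79.7 → 3 s.f., 823.58 → 5 s.f., 0.52592 → 5 s.f.; limit is 3.
Rounded to 3 significant figures: 0.0299.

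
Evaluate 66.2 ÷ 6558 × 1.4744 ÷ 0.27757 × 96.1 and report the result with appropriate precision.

5.15

66.2 ÷ 6558 × 1.4744 ÷ 0.27757 × 96.1 = 5.15291242497…
Multiplication/division keeps the fewest significant figures: 66.2 → 3 s.f., 6558 → 4 s.f., 1.4744 → 5 s.f., 0.27757 → 5 s.f., 96.1 → 3 s.f.; limit is 3.
Rounded to 3 significant figures: 5.15.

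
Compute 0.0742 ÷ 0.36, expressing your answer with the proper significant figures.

0.21

0.0742 ÷ 0.36 = 0.206111111111…
Multiplication/division keeps the fewest significant figures: 0.0742 → 3 s.f., 0.36 → 2 s.f.; limit is 2.
Rounded to 2 significant figures: 0.21.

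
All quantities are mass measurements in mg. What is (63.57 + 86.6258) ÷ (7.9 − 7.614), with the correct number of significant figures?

5 × 10²

63.57 + 86.6258 = 150.1958, limited to 2 d.p. → 5 s.f.; 7.9 − 7.614 = 0.286, limited to 1 d.p. → 1 s.f.
Carrying full precision, 150.1958 ÷ 0.286 = 525.16013986…; keep min(5, 1) = 1 s.f.
Rounded to 1 significant figure: 5 × 10².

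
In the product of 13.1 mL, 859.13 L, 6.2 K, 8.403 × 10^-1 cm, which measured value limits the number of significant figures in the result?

6.2 K

13.1 mL → 3 s.f.; 859.13 L → 5 s.f.; 6.2 K → 2 s.f.; 8.403 × 10^-1 cm → 4 s.f.
The fewest is 2 significant figures, from 6.2 K.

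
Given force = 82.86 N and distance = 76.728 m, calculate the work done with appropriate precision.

6358 J

work done = 82.86 N × 76.728 m = 6357.68208 J.
82.86 has 4 significant figures; 76.728 has 5.
Division/multiplication keeps the fewest: 4 significant figures.
Rounded: 6358 J.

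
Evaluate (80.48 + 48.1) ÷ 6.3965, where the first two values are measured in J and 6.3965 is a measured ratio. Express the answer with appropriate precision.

20.10 J

80.48 J + 48.1 J = 128.58 J; the sum is limited to 1 decimal place (4 s.f.).
Carrying full precision, 128.58 ÷ 6.3965 = 20.1016180724… J; 6.3965 has 5 s.f., so the result keeps min(4, 5) = 4 s.f.
Rounded to 4 significant figures: 20.10 J.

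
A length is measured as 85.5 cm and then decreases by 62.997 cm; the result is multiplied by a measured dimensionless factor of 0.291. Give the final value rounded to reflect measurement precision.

85.5 cm − 62.997 cm = 22.503 cm; the difference is limited to 1 decimal place (3 s.f.).
Carrying full precision, 22.503 × 0.291 = 6.548373 cm; 0.291 has 3 s.f., so the result keeps min(3, 3) = 3 s.f.
Rounded to 3 significant figures: 6.55 cm.

6.55 cm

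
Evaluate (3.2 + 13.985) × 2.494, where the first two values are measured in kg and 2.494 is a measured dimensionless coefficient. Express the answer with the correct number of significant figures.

42.9 kg

3.2 kg + 13.985 kg = 17.185 kg; the sum is limited to 1 decimal place (3 s.f.).
Carrying full precision, 17.185 × 2.494 = 42.85939 kg; 2.494 has 4 s.f., so the result keeps min(3, 4) = 3 s.f.
Rounded to 3 significant figures: 42.9 kg.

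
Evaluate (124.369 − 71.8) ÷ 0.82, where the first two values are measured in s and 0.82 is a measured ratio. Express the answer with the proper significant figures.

64 s

124.369 s − 71.8 s = 52.569 s; the difference is limited to 1 decimal place (3 s.f.).
Carrying full precision, 52.569 ÷ 0.82 = 64.1085365854… s; 0.82 has 2 s.f., so the result keeps min(3, 2) = 2 s.f.
Rounded to 2 significant figures: 64 s.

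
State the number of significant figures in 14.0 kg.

3

14.0: trailing zeros after a decimal point are significant.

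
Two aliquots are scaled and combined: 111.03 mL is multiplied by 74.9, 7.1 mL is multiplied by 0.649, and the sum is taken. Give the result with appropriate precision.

111.03 × 74.9 = 8316.147 → 8.32 × 10^3 mL (3 s.f., last digit at the 10^1 place).
7.1 × 0.649 = 4.6079 → 4.6 mL (2 s.f., last digit at the 10^-1 place).
Sum: 8320.7549 mL; keep the coarser place, 10^1.
Result: 8.32 × 10^3 mL.

8.32 × 10^3 mL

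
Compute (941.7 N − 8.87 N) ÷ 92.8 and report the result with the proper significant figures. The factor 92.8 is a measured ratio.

10.1 N

941.7 N − 8.87 N = 932.83 N; the difference is limited to 1 decimal place (4 s.f.).
Carrying full precision, 932.83 ÷ 92.8 = 10.0520474138… N; 92.8 has 3 s.f., so the result keeps min(4, 3) = 3 s.f.
Rounded to 3 significant figures: 10.1 N.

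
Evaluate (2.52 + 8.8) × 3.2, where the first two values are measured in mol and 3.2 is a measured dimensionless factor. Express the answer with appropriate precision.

36 mol

2.52 mol + 8.8 mol = 11.32 mol; the sum is limited to 1 decimal place (3 s.f.).
Carrying full precision, 11.32 × 3.2 = 36.224 mol; 3.2 has 2 s.f., so the result keeps min(3, 2) = 2 s.f.
Rounded to 2 significant figures: 36 mol.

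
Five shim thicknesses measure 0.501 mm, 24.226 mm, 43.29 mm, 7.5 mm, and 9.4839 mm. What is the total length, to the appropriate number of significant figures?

85.0 mm

0.501 mm + 24.226 mm + 43.29 mm + 7.5 mm + 9.4839 mm = 85.0009 mm.
Addition/subtraction keeps the fewest decimal places: 0.501 → 3 decimal places, 24.226 → 3 decimal places, 43.29 → 2 decimal places, 7.5 → 1 decimal place, 9.4839 → 4 decimal places; limit is 1.
Rounded to 1 decimal place: 85.0 mm.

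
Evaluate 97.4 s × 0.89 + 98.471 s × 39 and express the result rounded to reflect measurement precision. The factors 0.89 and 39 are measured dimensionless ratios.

97.4 × 0.89 = 86.686 → 87 s (2 s.f., last digit at the 10^0 place).
98.471 × 39 = 3840.369 → 3.8 × 10^3 s (2 s.f., last digit at the 10^2 place).
Sum: 3927.055 s; keep the coarser place, 10^2.
Result: 3.9 × 10^3 s.

3.9 × 10^3 s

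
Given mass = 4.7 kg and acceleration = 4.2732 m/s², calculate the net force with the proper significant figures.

net force = 4.7 kg × 4.2732 m/s² = 20.08404 N.
4.7 has 2 significant figures; 4.2732 has 5.
Division/multiplication keeps the fewest: 2 significant figures.
Rounded: 2.0 × 10¹ N.

2.0 × 10¹ N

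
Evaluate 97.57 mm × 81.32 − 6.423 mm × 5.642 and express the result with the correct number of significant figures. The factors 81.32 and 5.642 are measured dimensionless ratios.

97.57 × 81.32 = 7934.3924 → 7934 mm (4 s.f., last digit at the 10^0 place).
6.423 × 5.642 = 36.238566 → 36.24 mm (4 s.f., last digit at the 10^-2 place).
Difference: 7898.153834 mm; keep the coarser place, 10^0.
Result: 7898 mm.

7898 mm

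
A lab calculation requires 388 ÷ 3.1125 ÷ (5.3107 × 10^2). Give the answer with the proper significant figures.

388 ÷ 3.1125 ÷ (5.3107 × 10^2) = 0.234731079779…
Multiplication/division keeps the fewest significant figures: 388 → 3 s.f., 3.1125 → 5 s.f., 5.3107 × 10^2 → 5 s.f.; limit is 3.
Rounded to 3 significant figures: 0.235.

0.235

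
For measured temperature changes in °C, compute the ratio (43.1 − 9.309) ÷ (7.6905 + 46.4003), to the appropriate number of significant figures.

0.625

43.1 − 9.309 = 33.791, limited to 1 d.p. → 3 s.f.; 7.6905 + 46.4003 = 54.0908, limited to 4 d.p. → 6 s.f.
Carrying full precision, 33.791 ÷ 54.0908 = 0.624708822942…; keep min(3, 6) = 3 s.f.
Rounded to 3 significant figures: 0.625.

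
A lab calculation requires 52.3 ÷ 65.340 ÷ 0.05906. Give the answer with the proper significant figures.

52.3 ÷ 65.340 ÷ 0.05906 = 13.5528027041…
Multiplication/division keeps the fewest significant figures: 52.3 → 3 s.f., 65.340 → 5 s.f., 0.05906 → 4 s.f.; limit is 3.
Rounded to 3 significant figures: 13.6.

13.6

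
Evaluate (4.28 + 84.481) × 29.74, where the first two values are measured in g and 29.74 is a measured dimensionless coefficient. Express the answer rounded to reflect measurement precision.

4.28 g + 84.481 g = 88.761 g; the sum is limited to 2 decimal places (4 s.f.).
Carrying full precision, 88.761 × 29.74 = 2639.75214 g; 29.74 has 4 s.f., so the result keeps min(4, 4) = 4 s.f.
Rounded to 4 significant figures: 2.640 × 10³ g.

2.640 × 10³ g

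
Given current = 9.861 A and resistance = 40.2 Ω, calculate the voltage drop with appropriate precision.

voltage drop = 9.861 A × 40.2 Ω = 396.4122 V.
9.861 has 4 significant figures; 40.2 has 3.
Division/multiplication keeps the fewest: 3 significant figures.
Rounded: 396 V.

396 V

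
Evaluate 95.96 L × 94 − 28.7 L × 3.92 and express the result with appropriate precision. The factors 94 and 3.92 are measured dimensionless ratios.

8.9 × 10³ L

95.96 × 94 = 9020.24 → 9.0 × 10³ L (2 s.f., last digit at the 10^2 place).
28.7 × 3.92 = 112.504 → 113 L (3 s.f., last digit at the 10^0 place).
Difference: 8907.736 L; keep the coarser place, 10^2.
Result: 8.9 × 10³ L.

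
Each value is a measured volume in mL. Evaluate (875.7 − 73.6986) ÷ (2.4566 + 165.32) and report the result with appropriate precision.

4.780

875.7 − 73.6986 = 802.0014, limited to 1 d.p. → 4 s.f.; 2.4566 + 165.32 = 167.7766, limited to 2 d.p. → 5 s.f.
Carrying full precision, 802.0014 ÷ 167.7766 = 4.78017435089…; keep min(4, 5) = 4 s.f.
Rounded to 4 significant figures: 4.780.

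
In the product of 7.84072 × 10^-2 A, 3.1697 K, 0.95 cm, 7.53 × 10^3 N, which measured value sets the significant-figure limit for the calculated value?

0.95 cm

7.84072 × 10^-2 A → 6 s.f.; 3.1697 K → 5 s.f.; 0.95 cm → 2 s.f.; 7.53 × 10^3 N → 3 s.f.
The fewest is 2 significant figures, from 0.95 cm.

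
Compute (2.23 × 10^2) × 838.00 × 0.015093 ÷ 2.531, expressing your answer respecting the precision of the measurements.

1.11 × 10^3

(2.23 × 10^2) × 838.00 × 0.015093 ÷ 2.531 = 1114.37743264…
Multiplication/division keeps the fewest significant figures: 2.23 × 10^2 → 3 s.f., 838.00 → 5 s.f., 0.015093 → 5 s.f., 2.531 → 4 s.f.; limit is 3.
Rounded to 3 significant figures: 1.11 × 10^3.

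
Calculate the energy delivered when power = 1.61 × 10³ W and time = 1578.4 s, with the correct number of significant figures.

energy delivered = 1.61 × 10³ W × 1578.4 s = 2541224 J.
1.61 × 10³ has 3 significant figures; 1578.4 has 5.
Division/multiplication keeps the fewest: 3 significant figures.
Rounded: 2.54 × 10⁶ J.

2.54 × 10⁶ J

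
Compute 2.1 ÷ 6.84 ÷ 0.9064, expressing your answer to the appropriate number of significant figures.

2.1 ÷ 6.84 ÷ 0.9064 = 0.338721915114…
Multiplication/division keeps the fewest significant figures: 2.1 → 2 s.f., 6.84 → 3 s.f., 0.9064 → 4 s.f.; limit is 2.
Rounded to 2 significant figures: 3.4 × 10^-1.

3.4 × 10^-1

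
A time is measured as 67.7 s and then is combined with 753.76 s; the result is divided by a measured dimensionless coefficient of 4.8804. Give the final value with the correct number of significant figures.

67.7 s + 753.76 s = 821.46 s; the sum is limited to 1 decimal place (4 s.f.).
Carrying full precision, 821.46 ÷ 4.8804 = 168.318170642… s; 4.8804 has 5 s.f., so the result keeps min(4, 5) = 4 s.f.
Rounded to 4 significant figures: 168.3 s.

168.3 s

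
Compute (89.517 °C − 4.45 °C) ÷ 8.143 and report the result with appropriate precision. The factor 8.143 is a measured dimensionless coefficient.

10.45 °C

89.517 °C − 4.45 °C = 85.067 °C; the difference is limited to 2 decimal places (4 s.f.).
Carrying full precision, 85.067 ÷ 8.143 = 10.446641287… °C; 8.143 has 4 s.f., so the result keeps min(4, 4) = 4 s.f.
Rounded to 4 significant figures: 10.45 °C.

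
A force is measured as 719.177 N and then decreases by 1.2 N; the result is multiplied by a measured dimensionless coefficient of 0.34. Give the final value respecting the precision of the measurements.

719.177 N − 1.2 N = 717.977 N; the difference is limited to 1 decimal place (4 s.f.).
Carrying full precision, 717.977 × 0.34 = 244.11218 N; 0.34 has 2 s.f., so the result keeps min(4, 2) = 2 s.f.
Rounded to 2 significant figures: 2.4 × 10^2 N.

2.4 × 10^2 N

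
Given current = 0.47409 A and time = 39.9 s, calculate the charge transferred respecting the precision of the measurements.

charge transferred = 0.47409 A × 39.9 s = 18.916191 C.
0.47409 has 5 significant figures; 39.9 has 3.
Division/multiplication keeps the fewest: 3 significant figures.
Rounded: 18.9 C.

18.9 C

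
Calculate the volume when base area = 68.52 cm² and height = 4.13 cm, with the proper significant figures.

volume = 68.52 cm² × 4.13 cm = 282.9876 cm³.
68.52 has 4 significant figures; 4.13 has 3.
Division/multiplication keeps the fewest: 3 significant figures.
Rounded: 283 cm³.

283 cm³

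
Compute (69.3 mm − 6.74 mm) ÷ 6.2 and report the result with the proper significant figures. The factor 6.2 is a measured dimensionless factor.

69.3 mm − 6.74 mm = 62.56 mm; the difference is limited to 1 decimal place (3 s.f.).
Carrying full precision, 62.56 ÷ 6.2 = 10.0903225806… mm; 6.2 has 2 s.f., so the result keeps min(3, 2) = 2 s.f.
Rounded to 2 significant figures: 10. mm.

10. mm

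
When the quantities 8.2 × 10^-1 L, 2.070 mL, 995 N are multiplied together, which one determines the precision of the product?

8.2 × 10^-1 L → 2 s.f.; 2.070 mL → 4 s.f.; 995 N → 3 s.f.
The fewest is 2 significant figures, from 8.2 × 10^-1 L.

8.2 × 10^-1 L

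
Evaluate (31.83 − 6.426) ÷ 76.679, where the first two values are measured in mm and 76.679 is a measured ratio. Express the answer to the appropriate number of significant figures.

31.83 mm − 6.426 mm = 25.404 mm; the difference is limited to 2 decimal places (4 s.f.).
Carrying full precision, 25.404 ÷ 76.679 = 0.331303225133… mm; 76.679 has 5 s.f., so the result keeps min(4, 5) = 4 s.f.
Rounded to 4 significant figures: 0.3313 mm.

0.3313 mm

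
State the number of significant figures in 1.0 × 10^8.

1.0 × 10^8: in scientific notation every digit of the coefficient is significant.

2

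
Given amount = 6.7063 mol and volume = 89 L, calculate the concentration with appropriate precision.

0.075 mol/L

concentration = 6.7063 mol ÷ 89 L = 0.0753516853933… mol/L.
6.7063 has 5 significant figures; 89 has 2.
Division/multiplication keeps the fewest: 2 significant figures.
Rounded: 0.075 mol/L.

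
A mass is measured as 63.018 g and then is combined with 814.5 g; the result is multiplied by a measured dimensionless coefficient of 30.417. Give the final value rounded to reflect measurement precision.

63.018 g + 814.5 g = 877.518 g; the sum is limited to 1 decimal place (4 s.f.).
Carrying full precision, 877.518 × 30.417 = 26691.465006 g; 30.417 has 5 s.f., so the result keeps min(4, 5) = 4 s.f.
Rounded to 4 significant figures: 2.669 × 10^4 g.

2.669 × 10^4 g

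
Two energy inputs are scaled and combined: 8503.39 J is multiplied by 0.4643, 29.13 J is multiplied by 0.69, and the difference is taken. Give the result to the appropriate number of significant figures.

8503.39 × 0.4643 = 3948.123977 → 3948 J (4 s.f., last digit at the 10^0 place).
29.13 × 0.69 = 20.0997 → 20. J (2 s.f., last digit at the 10^0 place).
Difference: 3928.024277 J; keep the coarser place, 10^0.
Result: 3928 J.

3928 J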